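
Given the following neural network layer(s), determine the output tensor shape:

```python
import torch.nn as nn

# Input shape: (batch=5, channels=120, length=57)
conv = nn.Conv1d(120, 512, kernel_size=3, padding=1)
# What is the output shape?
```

Input: (5, 120, 57) -> Output: (5, 512, 57)

Answer: (5, 512, 57)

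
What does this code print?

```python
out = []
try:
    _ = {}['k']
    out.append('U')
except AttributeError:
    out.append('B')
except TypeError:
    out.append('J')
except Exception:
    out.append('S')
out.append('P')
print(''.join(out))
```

Execution trace: 'S' (except Exception) → 'P' (after the try/except). Output: SP

Answer: SP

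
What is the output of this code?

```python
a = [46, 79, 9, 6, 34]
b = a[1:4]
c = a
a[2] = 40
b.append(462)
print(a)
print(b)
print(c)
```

Key concept: slice vs alias.
Step by step:
`a = [46, 79, 9, 6, 34]` → a = [46, 79, 9, 6, 34]
`b = a[1:4]` → b = [79, 9, 6]
`c = a` → c = [46, 79, 9, 6, 34] (same object as a)
`a[2] = 40` → a = [46, 79, 40, 6, 34] (same object as c); c = [46, 79, 40, 6, 34] (same object as a)
`b.append(462)` → b = [79, 9, 6, 462]
`print(a)` → prints [46, 79, 40, 6, 34]
`print(b)` → prints [79, 9, 6, 462]
`print(c)` → prints [46, 79, 40, 6, 34]

Answer:
[46, 79, 40, 6, 34]
[79, 9, 6, 462]
[46, 79, 40, 6, 34]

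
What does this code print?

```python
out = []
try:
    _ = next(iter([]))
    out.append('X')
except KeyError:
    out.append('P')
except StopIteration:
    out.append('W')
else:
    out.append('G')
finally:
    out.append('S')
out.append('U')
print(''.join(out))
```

Execution trace: 'W' (except StopIteration) → 'S' (finally) → 'U' (after the try/except). Output: WSU

Answer: WSU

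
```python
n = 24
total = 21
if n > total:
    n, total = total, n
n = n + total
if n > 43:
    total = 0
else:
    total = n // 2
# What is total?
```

Trace:
`n = 24` → n = 24
`total = 21` → total = 21
`if n > total: ...` → n > total is True → n = 21; total = 24
`n = n + total` → n = 45
`if n > 43: ...` → n > 43 is True → total = 0
So total = 0

Answer: 0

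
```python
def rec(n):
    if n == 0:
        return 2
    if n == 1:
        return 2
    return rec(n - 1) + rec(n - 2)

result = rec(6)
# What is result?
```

Build up from base cases: rec(0)=2, rec(1)=2, rec(2)=4, rec(3)=6, rec(4)=10, rec(5)=16, rec(6)=26

Answer: 26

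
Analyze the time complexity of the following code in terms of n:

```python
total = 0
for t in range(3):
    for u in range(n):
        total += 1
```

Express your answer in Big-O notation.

Each loop level contributes: 1 × n. Multiplying the contributions gives O(n).

Answer: O(n)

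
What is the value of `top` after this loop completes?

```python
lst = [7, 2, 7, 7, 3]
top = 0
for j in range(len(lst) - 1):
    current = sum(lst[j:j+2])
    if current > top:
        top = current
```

Max sum of 2-element window in [7, 2, 7, 7, 3]
`top` takes the values: 0 → 9 → 14

Answer: 14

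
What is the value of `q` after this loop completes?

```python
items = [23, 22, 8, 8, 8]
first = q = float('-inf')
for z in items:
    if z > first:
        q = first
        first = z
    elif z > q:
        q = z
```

Second largest (with repeats) in [23, 22, 8, 8, 8]
`q` takes the values: -inf → 22

Answer: 22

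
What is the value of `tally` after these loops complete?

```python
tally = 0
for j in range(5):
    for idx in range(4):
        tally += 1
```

5 * 4 = 20
`tally` takes the values: 0 → 1 → 2 → 3 → 4 → 5 → 6 → 7 → 8 → 9 → 10 → 11 → 12 → 13 → 14 → 15 → 16 → 17 → 18 → 19 → 20

Answer: 20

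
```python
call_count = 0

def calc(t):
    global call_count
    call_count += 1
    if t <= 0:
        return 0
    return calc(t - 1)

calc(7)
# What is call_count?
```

Linear recursion stepping by 1: 8 calls from t=7 down to ≤0.

Answer: 8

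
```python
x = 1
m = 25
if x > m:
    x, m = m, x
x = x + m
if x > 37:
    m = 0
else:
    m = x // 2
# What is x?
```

Trace:
`x = 1` → x = 1
`m = 25` → m = 25
`if x > m: ...` → x > m is False → no variable changes
`x = x + m` → x = 26
`if x > 37: ...` → x > 37 is False, take else branch → m = 13
So x = 26

Answer: 26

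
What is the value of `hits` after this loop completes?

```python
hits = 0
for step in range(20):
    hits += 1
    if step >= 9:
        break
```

Loop breaks when step reaches 9, hits is 10
`hits` takes the values: 0 → 1 → 2 → 3 → 4 → 5 → 6 → 7 → 8 → 9 → 10

Answer: 10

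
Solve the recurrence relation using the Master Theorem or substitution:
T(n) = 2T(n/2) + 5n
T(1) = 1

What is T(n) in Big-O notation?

By Master Theorem: a=2, b=2, f(n)=5n. Since log_2(2) = 1 and f(n) = Θ(n^1), Case 2 applies. T(n) = O(n log n).

Answer: O(n log n)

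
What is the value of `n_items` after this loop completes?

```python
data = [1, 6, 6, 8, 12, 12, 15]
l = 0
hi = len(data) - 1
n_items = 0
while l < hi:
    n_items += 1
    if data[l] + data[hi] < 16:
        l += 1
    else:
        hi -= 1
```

Steps to find pair summing to 16
`n_items` takes the values: 0 → 1 → 2 → 3 → 4 → 5 → 6

Answer: 6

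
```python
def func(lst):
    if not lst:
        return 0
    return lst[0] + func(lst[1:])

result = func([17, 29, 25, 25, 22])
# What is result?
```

17 + 29 + 25 + 25 + 22 + 0 = 118

Answer: 118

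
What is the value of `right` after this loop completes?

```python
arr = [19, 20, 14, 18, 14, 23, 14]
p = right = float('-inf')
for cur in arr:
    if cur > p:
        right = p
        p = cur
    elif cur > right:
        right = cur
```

Second largest (with repeats) in [19, 20, 14, 18, 14, 23, 14]
`right` takes the values: -inf → 19 → 20

Answer: 20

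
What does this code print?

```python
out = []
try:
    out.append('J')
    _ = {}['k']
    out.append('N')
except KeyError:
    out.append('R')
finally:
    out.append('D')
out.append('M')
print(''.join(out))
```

Execution trace: 'J' (try body) → 'R' (except KeyError) → 'D' (finally) → 'M' (after the try/except). Output: JRDM

Answer: JRDM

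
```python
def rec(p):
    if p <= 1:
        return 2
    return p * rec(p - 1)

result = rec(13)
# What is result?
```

rec(13) = 13 * 12 * 11 * 10 * 9 * 8 * 7 * 6 * 5 * 4 * 3 * 2 * 2 = 12454041600

Answer: 12454041600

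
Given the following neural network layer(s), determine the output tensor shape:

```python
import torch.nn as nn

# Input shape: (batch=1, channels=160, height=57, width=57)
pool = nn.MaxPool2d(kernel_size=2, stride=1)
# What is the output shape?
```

Input: (1, 160, 57, 57) -> Output: (1, 160, 56, 56)

Answer: (1, 160, 56, 56)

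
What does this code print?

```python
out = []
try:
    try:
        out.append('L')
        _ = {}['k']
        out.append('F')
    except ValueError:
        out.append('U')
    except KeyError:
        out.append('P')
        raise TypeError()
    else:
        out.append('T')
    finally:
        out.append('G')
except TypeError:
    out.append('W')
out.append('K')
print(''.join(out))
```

Execution trace: 'L' (inner try body) → 'P' (inner except KeyError) → 'G' (inner finally) → 'W' (outer except TypeError) → 'K' (after the try/except). Output: LPGWK

Answer: LPGWK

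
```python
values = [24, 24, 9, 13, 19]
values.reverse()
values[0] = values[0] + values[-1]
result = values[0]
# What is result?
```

Trace:
`values = [24, 24, 9, 13, 19]` → values = [24, 24, 9, 13, 19]
`values.reverse()` → values = [19, 13, 9, 24, 24]
`values[0] = values[0] + values[-1]` → values = [43, 13, 9, 24, 24]
`result = values[0]` → result = 43
So result = 43

Answer: 43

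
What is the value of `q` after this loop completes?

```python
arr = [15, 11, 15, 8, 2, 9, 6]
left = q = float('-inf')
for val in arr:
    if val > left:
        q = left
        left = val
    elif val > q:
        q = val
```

Second largest (with repeats) in [15, 11, 15, 8, 2, 9, 6]
`q` takes the values: -inf → 11 → 15

Answer: 15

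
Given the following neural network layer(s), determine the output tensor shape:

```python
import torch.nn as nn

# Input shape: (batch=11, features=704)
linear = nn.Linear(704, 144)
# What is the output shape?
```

Input: (11, 704) -> Output: (11, 144)

Answer: (11, 144)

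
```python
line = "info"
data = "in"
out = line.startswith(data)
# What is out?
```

Trace:
`line = "info"` → line = 'info'
`data = "in"` → data = 'in'
`out = line.startswith(data)` → out = True
So out = True

Answer: True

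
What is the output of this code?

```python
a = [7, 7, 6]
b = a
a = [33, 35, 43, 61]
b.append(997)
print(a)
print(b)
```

Key concept: rebinding vs mutation: a is rebound to a new list, b still points at the original.
Step by step:
`a = [7, 7, 6]` → a = [7, 7, 6]
`b = a` → b = [7, 7, 6] (same object as a)
`a = [33, 35, 43, 61]` → a = [33, 35, 43, 61]
`b.append(997)` → b = [7, 7, 6, 997]
`print(a)` → prints [33, 35, 43, 61]
`print(b)` → prints [7, 7, 6, 997]

Answer:
[33, 35, 43, 61]
[7, 7, 6, 997]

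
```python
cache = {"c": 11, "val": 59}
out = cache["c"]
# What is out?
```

Trace:
`cache = {"c": 11, "val": 59}` → cache = {'c': 11, 'val': 59}
`out = cache["c"]` → out = 11
So out = 11

Answer: 11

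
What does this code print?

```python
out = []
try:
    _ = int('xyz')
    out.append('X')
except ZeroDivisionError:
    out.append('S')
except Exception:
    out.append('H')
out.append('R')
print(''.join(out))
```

Execution trace: 'H' (except Exception) → 'R' (after the try/except). Output: HR

Answer: HR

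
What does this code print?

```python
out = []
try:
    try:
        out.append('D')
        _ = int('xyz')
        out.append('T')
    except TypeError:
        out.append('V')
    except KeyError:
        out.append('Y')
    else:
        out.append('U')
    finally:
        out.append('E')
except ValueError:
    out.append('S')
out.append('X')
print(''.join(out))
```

Execution trace: 'D' (inner try body) → 'E' (inner finally) → 'S' (outer except ValueError) → 'X' (after the try/except). Output: DESX

Answer: DESX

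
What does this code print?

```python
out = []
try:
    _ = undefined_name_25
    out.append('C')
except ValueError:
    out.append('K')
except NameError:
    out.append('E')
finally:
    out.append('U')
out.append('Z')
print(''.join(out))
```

Execution trace: 'E' (except NameError) → 'U' (finally) → 'Z' (after the try/except). Output: EUZ

Answer: EUZ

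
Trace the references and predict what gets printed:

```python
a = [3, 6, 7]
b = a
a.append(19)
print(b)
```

Key concept: basic list aliasing.
Step by step:
`a = [3, 6, 7]` → a = [3, 6, 7]
`b = a` → b = [3, 6, 7] (same object as a)
`a.append(19)` → a = [3, 6, 7, 19] (same object as b); b = [3, 6, 7, 19] (same object as a)
`print(b)` → prints [3, 6, 7, 19]

Answer: [3, 6, 7, 19]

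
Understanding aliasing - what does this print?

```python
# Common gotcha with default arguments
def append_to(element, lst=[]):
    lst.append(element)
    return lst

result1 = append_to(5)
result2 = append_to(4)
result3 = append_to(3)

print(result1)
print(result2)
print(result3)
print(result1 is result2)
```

Key concept: mutable default argument gotcha.
Step by step:
`result1 = append_to(5)` → result1 = [5]
`result2 = append_to(4)` → result1 = [5, 4] (same object as result2); result2 = [5, 4] (same object as result1)
`result3 = append_to(3)` → result1 = [5, 4, 3] (same object as result2, result3); result2 = [5, 4, 3] (same object as result1, result3); result3 = [5, 4, 3] (same object as result1, result2)
`print(result1)` → prints [5, 4, 3]
`print(result2)` → prints [5, 4, 3]
`print(result3)` → prints [5, 4, 3]
`print(result1 is result2)` → prints True

Answer:
[5, 4, 3]
[5, 4, 3]
[5, 4, 3]
True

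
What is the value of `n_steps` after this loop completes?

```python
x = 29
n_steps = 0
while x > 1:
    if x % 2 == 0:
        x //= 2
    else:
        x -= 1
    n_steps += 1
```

Steps to reduce 29 to 1
`n_steps` takes the values: 0 → 1 → 2 → 3 → 4 → 5 → 6 → 7

Answer: 7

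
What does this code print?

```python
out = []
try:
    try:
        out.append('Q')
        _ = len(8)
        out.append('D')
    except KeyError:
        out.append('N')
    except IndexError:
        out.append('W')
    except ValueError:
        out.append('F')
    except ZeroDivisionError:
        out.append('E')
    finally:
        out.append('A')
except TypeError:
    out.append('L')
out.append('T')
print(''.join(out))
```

Execution trace: 'Q' (try body) → 'A' (finally) → 'L' (outer except TypeError) → 'T' (after the try/except). Output: QALT

Answer: QALT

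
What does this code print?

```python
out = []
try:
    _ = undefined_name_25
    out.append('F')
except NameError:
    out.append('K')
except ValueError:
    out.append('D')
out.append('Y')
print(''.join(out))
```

Execution trace: 'K' (except NameError) → 'Y' (after the try/except). Output: KY

Answer: KY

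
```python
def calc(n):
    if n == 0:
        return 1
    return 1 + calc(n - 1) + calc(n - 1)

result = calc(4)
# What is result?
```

calc(n) = 1 + 2·calc(n-1), calc(0)=1. Closed form: (1+1)·2^4 - 1 = 31.

Answer: 31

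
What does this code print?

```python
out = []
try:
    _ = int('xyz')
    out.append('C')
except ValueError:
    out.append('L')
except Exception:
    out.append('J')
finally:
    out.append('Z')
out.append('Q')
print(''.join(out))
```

Execution trace: 'L' (except ValueError) → 'Z' (finally) → 'Q' (after the try/except). Output: LZQ

Answer: LZQ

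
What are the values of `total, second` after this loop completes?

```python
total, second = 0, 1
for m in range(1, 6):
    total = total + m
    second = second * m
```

Sum and factorial of 1 to 5
`total, second` takes the values: (0, 1) → (1, 1) → (3, 1) → (3, 2) → (6, 2) → (6, 6) → (10, 6) → (10, 24) → (15, 24) → (15, 120)

Answer: 15, 120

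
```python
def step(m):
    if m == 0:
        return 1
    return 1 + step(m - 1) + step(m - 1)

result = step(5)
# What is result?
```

step(m) = 1 + 2·step(m-1), step(0)=1. Closed form: (1+1)·2^5 - 1 = 63.

Answer: 63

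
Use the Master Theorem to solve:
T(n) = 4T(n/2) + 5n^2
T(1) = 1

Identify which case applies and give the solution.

a=4, b=2, f(n)=5n^2. log_2(4) = 2. Since c=2 = 2, Case 2 applies: T(n) = Θ(n^log_b(a) · log n) = O(n^2 log n).

Answer: O(n^2 log n) - Case 2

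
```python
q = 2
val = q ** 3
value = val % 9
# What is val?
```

Trace:
`q = 2` → q = 2
`val = q ** 3` → val = 8
`value = val % 9` → value = 8
So val = 8

Answer: 8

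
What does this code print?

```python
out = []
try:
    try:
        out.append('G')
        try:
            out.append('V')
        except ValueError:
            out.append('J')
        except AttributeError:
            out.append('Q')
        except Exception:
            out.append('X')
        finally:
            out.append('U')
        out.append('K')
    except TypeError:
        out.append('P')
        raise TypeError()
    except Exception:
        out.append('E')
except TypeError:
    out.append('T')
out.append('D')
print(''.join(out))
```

Execution trace: 'G' (try body) → 'V' (inner try body, no exception) → 'U' (inner finally) → 'K' (try body, no exception) → 'D' (after the try/except). Output: GVUKD

Answer: GVUKD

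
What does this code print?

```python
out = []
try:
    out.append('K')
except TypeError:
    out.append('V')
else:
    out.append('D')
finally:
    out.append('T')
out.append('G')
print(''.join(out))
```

Execution trace: 'K' (try body, no exception) → 'D' (else) → 'T' (finally) → 'G' (after the try/except). Output: KDTG

Answer: KDTG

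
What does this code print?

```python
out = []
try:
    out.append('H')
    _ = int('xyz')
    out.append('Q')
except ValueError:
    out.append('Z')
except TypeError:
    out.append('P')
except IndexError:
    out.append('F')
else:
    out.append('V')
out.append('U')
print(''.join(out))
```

Execution trace: 'H' (try body) → 'Z' (except ValueError) → 'U' (after the try/except). Output: HZU

Answer: HZU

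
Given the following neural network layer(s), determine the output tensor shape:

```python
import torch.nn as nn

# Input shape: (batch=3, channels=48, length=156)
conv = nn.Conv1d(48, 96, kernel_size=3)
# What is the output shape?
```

Input: (3, 48, 156) -> Output: (3, 96, 154)

Answer: (3, 96, 154)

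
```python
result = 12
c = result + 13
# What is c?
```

Trace:
`result = 12` → result = 12
`c = result + 13` → c = 25
So c = 25

Answer: 25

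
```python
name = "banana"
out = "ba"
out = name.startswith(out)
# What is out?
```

Trace:
`name = "banana"` → name = 'banana'
`out = "ba"` → out = 'ba'
`out = name.startswith(out)` → out = True
So out = True

Answer: True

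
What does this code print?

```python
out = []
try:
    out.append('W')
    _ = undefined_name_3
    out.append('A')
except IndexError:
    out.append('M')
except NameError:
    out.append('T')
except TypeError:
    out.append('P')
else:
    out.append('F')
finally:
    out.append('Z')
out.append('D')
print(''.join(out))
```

Execution trace: 'W' (try body) → 'T' (except NameError) → 'Z' (finally) → 'D' (after the try/except). Output: WTZD

Answer: WTZD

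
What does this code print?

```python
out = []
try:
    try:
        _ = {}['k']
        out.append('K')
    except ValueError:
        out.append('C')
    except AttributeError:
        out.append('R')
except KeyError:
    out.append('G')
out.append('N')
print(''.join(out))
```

Execution trace: 'G' (outer except KeyError) → 'N' (after the try/except). Output: GN

Answer: GN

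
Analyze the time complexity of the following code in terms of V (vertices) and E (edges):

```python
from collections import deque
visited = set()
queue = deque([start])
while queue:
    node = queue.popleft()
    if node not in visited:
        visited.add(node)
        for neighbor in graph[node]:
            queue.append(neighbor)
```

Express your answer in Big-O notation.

This is Breadth-first search on a graph. Time complexity: O(V + E).

Answer: O(V + E)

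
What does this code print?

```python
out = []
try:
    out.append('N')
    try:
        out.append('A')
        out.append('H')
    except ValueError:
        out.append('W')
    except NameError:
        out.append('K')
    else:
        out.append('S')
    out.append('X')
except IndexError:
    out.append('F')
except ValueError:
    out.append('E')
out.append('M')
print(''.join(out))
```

Execution trace: 'N' (try body) → 'A' (inner try body) → 'H' (inner try body, no exception) → 'S' (inner else) → 'X' (try body, no exception) → 'M' (after the try/except). Output: NAHSXM

Answer: NAHSXM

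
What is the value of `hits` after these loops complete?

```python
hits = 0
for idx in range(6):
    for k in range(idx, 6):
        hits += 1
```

Upper triangle: 6 + 5 + ... + 1
`hits` takes the values: 0 → 1 → 2 → 3 → 4 → 5 → 6 → 7 → 8 → 9 → 10 → 11 → 12 → 13 → 14 → 15 → 16 → 17 → 18 → 19 → 20 → 21

Answer: 21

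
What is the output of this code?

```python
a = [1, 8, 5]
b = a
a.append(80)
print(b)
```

Key concept: basic list aliasing.
Step by step:
`a = [1, 8, 5]` → a = [1, 8, 5]
`b = a` → b = [1, 8, 5] (same object as a)
`a.append(80)` → a = [1, 8, 5, 80] (same object as b); b = [1, 8, 5, 80] (same object as a)
`print(b)` → prints [1, 8, 5, 80]

Answer: [1, 8, 5, 80]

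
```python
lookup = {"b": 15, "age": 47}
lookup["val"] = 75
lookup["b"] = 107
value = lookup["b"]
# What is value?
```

Trace:
`lookup = {"b": 15, "age": 47}` → lookup = {'b': 15, 'age': 47}
`lookup["val"] = 75` → lookup = {'b': 15, 'age': 47, 'val': 75}
`lookup["b"] = 107` → lookup = {'b': 107, 'age': 47, 'val': 75}
`value = lookup["b"]` → value = 107
So value = 107

Answer: 107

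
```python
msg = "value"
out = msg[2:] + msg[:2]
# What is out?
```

Trace:
`msg = "value"` → msg = 'value'
`out = msg[2:] + msg[:2]` → out = 'lueva'
So out = 'lueva'

Answer: 'lueva'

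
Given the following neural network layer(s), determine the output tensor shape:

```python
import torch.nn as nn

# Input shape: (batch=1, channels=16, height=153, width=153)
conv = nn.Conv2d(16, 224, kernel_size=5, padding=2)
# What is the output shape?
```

Input: (1, 16, 153, 153) -> Output: (1, 224, 153, 153)

Answer: (1, 224, 153, 153)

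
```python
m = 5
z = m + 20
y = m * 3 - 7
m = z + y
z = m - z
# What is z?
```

Trace:
`m = 5` → m = 5
`z = m + 20` → z = 25
`y = m * 3 - 7` → y = 8
`m = z + y` → m = 33
`z = m - z` → z = 8
So z = 8

Answer: 8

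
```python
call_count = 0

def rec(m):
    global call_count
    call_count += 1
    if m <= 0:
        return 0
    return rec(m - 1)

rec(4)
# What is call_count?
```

Linear recursion stepping by 1: 5 calls from m=4 down to ≤0.

Answer: 5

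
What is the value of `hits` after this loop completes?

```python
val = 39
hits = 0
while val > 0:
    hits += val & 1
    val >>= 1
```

Count set bits in 39 (binary: 0b100111)
`hits` takes the values: 0 → 1 → 2 → 3 → 4

Answer: 4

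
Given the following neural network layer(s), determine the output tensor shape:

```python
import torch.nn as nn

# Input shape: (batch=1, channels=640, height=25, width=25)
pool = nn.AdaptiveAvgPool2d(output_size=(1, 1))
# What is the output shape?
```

Input: (1, 640, 25, 25) -> Output: (1, 640, 1, 1)

Answer: (1, 640, 1, 1)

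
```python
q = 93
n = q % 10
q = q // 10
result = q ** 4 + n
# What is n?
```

Trace:
`q = 93` → q = 93
`n = q % 10` → n = 3
`q = q // 10` → q = 9
`result = q ** 4 + n` → result = 6564
So n = 3

Answer: 3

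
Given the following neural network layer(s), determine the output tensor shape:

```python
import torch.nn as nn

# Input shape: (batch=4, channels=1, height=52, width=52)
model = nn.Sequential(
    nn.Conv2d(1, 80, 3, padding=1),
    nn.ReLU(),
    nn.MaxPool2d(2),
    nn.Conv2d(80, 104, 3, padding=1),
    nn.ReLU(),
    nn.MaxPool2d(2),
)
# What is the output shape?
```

Input: (4, 1, 52, 52) -> after first Conv2d: (4, 80, 52, 52) -> after first MaxPool2d: (4, 80, 26, 26) -> after second Conv2d: (4, 104, 26, 26) -> Output: (4, 104, 13, 13)

Answer: (4, 104, 13, 13)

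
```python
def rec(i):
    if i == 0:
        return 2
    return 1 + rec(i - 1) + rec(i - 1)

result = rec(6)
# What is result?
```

rec(i) = 1 + 2·rec(i-1), rec(0)=2. Closed form: (2+1)·2^6 - 1 = 191.

Answer: 191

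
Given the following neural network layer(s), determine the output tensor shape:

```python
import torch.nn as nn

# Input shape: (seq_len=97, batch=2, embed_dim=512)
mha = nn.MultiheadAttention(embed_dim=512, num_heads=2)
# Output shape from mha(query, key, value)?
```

Input: (97, 2, 512) -> Output: (97, 2, 512)

Answer: (97, 2, 512)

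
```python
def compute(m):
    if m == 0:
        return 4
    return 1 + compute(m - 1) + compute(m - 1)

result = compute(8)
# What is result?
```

compute(m) = 1 + 2·compute(m-1), compute(0)=4. Closed form: (4+1)·2^8 - 1 = 1279.

Answer: 1279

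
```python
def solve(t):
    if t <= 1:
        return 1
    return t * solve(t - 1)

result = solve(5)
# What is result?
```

solve(5) = 5 * 4 * 3 * 2 * 1 = 120

Answer: 120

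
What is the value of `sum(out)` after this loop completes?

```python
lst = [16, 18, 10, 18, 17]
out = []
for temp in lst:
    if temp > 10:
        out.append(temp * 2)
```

Sum of doubled values > 10
`out` takes the values: [] → [32] → [32, 36] → [32, 36, 36] → [32, 36, 36, 34]
So `sum(out)` = 138

Answer: 138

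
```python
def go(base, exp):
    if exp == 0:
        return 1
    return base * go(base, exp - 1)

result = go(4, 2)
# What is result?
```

go(4, 2) = 4 * 4 = 16

Answer: 16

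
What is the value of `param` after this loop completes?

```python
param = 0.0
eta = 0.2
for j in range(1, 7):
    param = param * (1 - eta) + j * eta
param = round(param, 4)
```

Moving average with lr=0.2
`param` takes the values: 0.0 → 0.2 → 0.56 → 1.048 → 1.6384 → 2.31072 → 3.048576 → 3.0486

Answer: 3.0486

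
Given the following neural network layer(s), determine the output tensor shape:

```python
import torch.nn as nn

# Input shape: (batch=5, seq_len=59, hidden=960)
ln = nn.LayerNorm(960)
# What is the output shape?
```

Input: (5, 59, 960) -> Output: (5, 59, 960)

Answer: (5, 59, 960)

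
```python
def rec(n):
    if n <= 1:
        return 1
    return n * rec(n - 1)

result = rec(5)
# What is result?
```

rec(5) = 5 * 4 * 3 * 2 * 1 = 120

Answer: 120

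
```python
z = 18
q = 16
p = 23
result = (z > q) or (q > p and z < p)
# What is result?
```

Trace:
`z = 18` → z = 18
`q = 16` → q = 16
`p = 23` → p = 23
`result = (z > q) or (q > p and z < p)` → result = True
So result = True

Answer: True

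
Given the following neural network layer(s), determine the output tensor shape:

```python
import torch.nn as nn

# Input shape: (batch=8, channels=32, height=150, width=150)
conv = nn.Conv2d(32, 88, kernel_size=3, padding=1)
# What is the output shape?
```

Input: (8, 32, 150, 150) -> Output: (8, 88, 150, 150)

Answer: (8, 88, 150, 150)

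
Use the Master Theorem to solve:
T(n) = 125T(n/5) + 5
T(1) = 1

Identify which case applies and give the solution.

a=125, b=5, f(n)=5. log_5(125) = 3. Since c=0 < 3, Case 1 applies: T(n) = Θ(n^log_b(a)) = O(n^3).

Answer: O(n^3) - Case 1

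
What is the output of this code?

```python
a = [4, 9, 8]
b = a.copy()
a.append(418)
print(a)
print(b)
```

Key concept: list.copy() creates independent copy.
Step by step:
`a = [4, 9, 8]` → a = [4, 9, 8]
`b = a.copy()` → b = [4, 9, 8]
`a.append(418)` → a = [4, 9, 8, 418]
`print(a)` → prints [4, 9, 8, 418]
`print(b)` → prints [4, 9, 8]

Answer:
[4, 9, 8, 418]
[4, 9, 8]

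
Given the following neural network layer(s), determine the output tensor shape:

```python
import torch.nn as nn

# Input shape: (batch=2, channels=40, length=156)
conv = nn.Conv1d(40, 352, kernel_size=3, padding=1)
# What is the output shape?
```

Input: (2, 40, 156) -> Output: (2, 352, 156)

Answer: (2, 352, 156)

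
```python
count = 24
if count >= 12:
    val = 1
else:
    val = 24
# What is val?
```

Trace:
`count = 24` → count = 24
`if count >= 12: ...` → count >= 12 is True → val = 1
So val = 1

Answer: 1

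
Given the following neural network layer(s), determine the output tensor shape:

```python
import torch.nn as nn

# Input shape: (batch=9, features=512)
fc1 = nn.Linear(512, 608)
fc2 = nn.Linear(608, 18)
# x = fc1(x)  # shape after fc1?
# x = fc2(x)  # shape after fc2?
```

Input: (9, 512) -> after fc1: (9, 608) -> Output: (9, 18)

Answer: (9, 18)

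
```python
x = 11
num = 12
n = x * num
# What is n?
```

Trace:
`x = 11` → x = 11
`num = 12` → num = 12
`n = x * num` → n = 132
So n = 132

Answer: 132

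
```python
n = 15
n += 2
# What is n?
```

Trace:
`n = 15` → n = 15
`n += 2` → n = 17
So n = 17

Answer: 17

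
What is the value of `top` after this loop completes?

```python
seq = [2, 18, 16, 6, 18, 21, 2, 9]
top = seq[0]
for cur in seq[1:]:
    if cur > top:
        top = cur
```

Maximum of [2, 18, 16, 6, 18, 21, 2, 9]
`top` takes the values: 2 → 18 → 21

Answer: 21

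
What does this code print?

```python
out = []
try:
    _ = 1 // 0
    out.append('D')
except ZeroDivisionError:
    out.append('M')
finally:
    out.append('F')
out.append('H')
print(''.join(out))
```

Execution trace: 'M' (except ZeroDivisionError) → 'F' (finally) → 'H' (after the try/except). Output: MFH

Answer: MFH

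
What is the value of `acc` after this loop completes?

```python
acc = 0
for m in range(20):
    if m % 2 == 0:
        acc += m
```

Sum of even numbers 0 to 19
`acc` takes the values: 0 → 2 → 6 → 12 → 20 → 30 → 42 → 56 → 72 → 90

Answer: 90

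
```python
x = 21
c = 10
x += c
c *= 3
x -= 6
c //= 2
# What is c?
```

Trace:
`x = 21` → x = 21
`c = 10` → c = 10
`x += c` → x = 31
`c *= 3` → c = 30
`x -= 6` → x = 25
`c //= 2` → c = 15
So c = 15

Answer: 15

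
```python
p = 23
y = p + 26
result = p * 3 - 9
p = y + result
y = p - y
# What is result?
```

Trace:
`p = 23` → p = 23
`y = p + 26` → y = 49
`result = p * 3 - 9` → result = 60
`p = y + result` → p = 109
`y = p - y` → y = 60
So result = 60

Answer: 60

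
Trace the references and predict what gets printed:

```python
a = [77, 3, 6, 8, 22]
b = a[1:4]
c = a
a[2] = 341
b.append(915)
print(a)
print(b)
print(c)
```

Key concept: slice vs alias.
Step by step:
`a = [77, 3, 6, 8, 22]` → a = [77, 3, 6, 8, 22]
`b = a[1:4]` → b = [3, 6, 8]
`c = a` → c = [77, 3, 6, 8, 22] (same object as a)
`a[2] = 341` → a = [77, 3, 341, 8, 22] (same object as c); c = [77, 3, 341, 8, 22] (same object as a)
`b.append(915)` → b = [3, 6, 8, 915]
`print(a)` → prints [77, 3, 341, 8, 22]
`print(b)` → prints [3, 6, 8, 915]
`print(c)` → prints [77, 3, 341, 8, 22]

Answer:
[77, 3, 341, 8, 22]
[3, 6, 8, 915]
[77, 3, 341, 8, 22]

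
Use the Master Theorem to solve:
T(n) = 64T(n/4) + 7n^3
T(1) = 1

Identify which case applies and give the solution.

a=64, b=4, f(n)=7n^3. log_4(64) = 3. Since c=3 = 3, Case 2 applies: T(n) = Θ(n^log_b(a) · log n) = O(n^3 log n).

Answer: O(n^3 log n) - Case 2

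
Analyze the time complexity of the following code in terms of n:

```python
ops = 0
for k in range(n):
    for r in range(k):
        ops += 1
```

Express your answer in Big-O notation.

Each loop level contributes: n × n. Multiplying the contributions gives O(n^2).

Answer: O(n^2)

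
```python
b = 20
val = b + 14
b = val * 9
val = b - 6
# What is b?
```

Trace:
`b = 20` → b = 20
`val = b + 14` → val = 34
`b = val * 9` → b = 306
`val = b - 6` → val = 300
So b = 306

Answer: 306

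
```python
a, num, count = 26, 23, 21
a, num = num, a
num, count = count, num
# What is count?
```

Trace:
`a, num, count = 26, 23, 21` → a = 26; num = 23; count = 21
`a, num = num, a` → a = 23; num = 26
`num, count = count, num` → num = 21; count = 26
So count = 26

Answer: 26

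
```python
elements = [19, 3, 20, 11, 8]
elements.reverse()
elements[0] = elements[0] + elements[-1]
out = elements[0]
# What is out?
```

Trace:
`elements = [19, 3, 20, 11, 8]` → elements = [19, 3, 20, 11, 8]
`elements.reverse()` → elements = [8, 11, 20, 3, 19]
`elements[0] = elements[0] + elements[-1]` → elements = [27, 11, 20, 3, 19]
`out = elements[0]` → out = 27
So out = 27

Answer: 27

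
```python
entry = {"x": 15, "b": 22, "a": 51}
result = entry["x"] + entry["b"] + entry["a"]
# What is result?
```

Trace:
`entry = {"x": 15, "b": 22, "a": 51}` → entry = {'x': 15, 'b': 22, 'a': 51}
`result = entry["x"] + entry["b"] + entry["a"]` → result = 88
So result = 88

Answer: 88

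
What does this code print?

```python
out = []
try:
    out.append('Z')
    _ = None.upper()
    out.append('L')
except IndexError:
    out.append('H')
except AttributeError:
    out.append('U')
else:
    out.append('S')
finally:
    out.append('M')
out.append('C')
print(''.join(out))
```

Execution trace: 'Z' (try body) → 'U' (except AttributeError) → 'M' (finally) → 'C' (after the try/except). Output: ZUMC

Answer: ZUMC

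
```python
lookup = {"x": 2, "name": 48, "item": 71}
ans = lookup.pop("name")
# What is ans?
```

Trace:
`lookup = {"x": 2, "name": 48, "item": 71}` → lookup = {'x': 2, 'name': 48, 'item': 71}
`ans = lookup.pop("name")` → lookup = {'x': 2, 'item': 71}; ans = 48
So ans = 48

Answer: 48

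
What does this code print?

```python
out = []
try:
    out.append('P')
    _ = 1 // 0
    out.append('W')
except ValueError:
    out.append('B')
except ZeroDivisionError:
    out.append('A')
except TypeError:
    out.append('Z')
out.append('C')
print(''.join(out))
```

Execution trace: 'P' (try body) → 'A' (except ZeroDivisionError) → 'C' (after the try/except). Output: PAC

Answer: PAC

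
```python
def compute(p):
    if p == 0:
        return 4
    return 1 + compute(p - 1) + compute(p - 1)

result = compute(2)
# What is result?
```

compute(p) = 1 + 2·compute(p-1), compute(0)=4. Closed form: (4+1)·2^2 - 1 = 19.

Answer: 19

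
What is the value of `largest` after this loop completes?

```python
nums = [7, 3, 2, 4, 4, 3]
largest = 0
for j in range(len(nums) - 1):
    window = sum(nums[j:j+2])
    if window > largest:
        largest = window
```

Max sum of 2-element window in [7, 3, 2, 4, 4, 3]
`largest` takes the values: 0 → 10

Answer: 10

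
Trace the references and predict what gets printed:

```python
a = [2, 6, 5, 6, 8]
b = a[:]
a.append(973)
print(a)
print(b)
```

Key concept: slice [:] creates copy.
Step by step:
`a = [2, 6, 5, 6, 8]` → a = [2, 6, 5, 6, 8]
`b = a[:]` → b = [2, 6, 5, 6, 8]
`a.append(973)` → a = [2, 6, 5, 6, 8, 973]
`print(a)` → prints [2, 6, 5, 6, 8, 973]
`print(b)` → prints [2, 6, 5, 6, 8]

Answer:
[2, 6, 5, 6, 8, 973]
[2, 6, 5, 6, 8]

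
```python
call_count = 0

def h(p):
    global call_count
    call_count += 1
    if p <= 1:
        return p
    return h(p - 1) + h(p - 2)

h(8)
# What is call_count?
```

Calls(p) = 1 + Calls(p-1) + Calls(p-2); Calls(0)=Calls(1)=1. For p=8 this gives 67.

Answer: 67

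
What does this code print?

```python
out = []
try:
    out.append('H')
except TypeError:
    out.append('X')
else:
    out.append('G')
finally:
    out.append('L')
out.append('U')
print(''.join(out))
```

Execution trace: 'H' (try body, no exception) → 'G' (else) → 'L' (finally) → 'U' (after the try/except). Output: HGLU

Answer: HGLU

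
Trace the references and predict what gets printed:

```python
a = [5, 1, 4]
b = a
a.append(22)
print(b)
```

Key concept: basic list aliasing.
Step by step:
`a = [5, 1, 4]` → a = [5, 1, 4]
`b = a` → b = [5, 1, 4] (same object as a)
`a.append(22)` → a = [5, 1, 4, 22] (same object as b); b = [5, 1, 4, 22] (same object as a)
`print(b)` → prints [5, 1, 4, 22]

Answer: [5, 1, 4, 22]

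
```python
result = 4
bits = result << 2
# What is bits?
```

Trace:
`result = 4` → result = 4
`bits = result << 2` → bits = 16
So bits = 16

Answer: 16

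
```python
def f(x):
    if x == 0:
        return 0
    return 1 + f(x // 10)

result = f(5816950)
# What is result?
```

Count of digits of 5816950: 7

Answer: 7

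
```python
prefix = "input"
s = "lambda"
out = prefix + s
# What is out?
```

Trace:
`prefix = "input"` → prefix = 'input'
`s = "lambda"` → s = 'lambda'
`out = prefix + s` → out = 'inputlambda'
So out = 'inputlambda'

Answer: 'inputlambda'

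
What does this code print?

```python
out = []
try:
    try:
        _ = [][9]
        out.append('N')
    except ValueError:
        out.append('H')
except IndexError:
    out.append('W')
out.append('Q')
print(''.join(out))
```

Execution trace: 'W' (outer except IndexError) → 'Q' (after the try/except). Output: WQ

Answer: WQ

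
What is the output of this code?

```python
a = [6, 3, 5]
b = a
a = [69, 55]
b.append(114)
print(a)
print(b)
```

Key concept: rebinding vs mutation: a is rebound to a new list, b still points at the original.
Step by step:
`a = [6, 3, 5]` → a = [6, 3, 5]
`b = a` → b = [6, 3, 5] (same object as a)
`a = [69, 55]` → a = [69, 55]
`b.append(114)` → b = [6, 3, 5, 114]
`print(a)` → prints [69, 55]
`print(b)` → prints [6, 3, 5, 114]

Answer:
[69, 55]
[6, 3, 5, 114]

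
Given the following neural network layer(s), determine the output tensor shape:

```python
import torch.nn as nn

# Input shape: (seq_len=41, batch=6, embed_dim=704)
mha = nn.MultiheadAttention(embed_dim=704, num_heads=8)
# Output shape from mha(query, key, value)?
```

Input: (41, 6, 704) -> Output: (41, 6, 704)

Answer: (41, 6, 704)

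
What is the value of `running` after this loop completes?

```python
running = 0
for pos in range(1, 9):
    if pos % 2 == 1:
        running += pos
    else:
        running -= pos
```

Add odd, subtract even
`running` takes the values: 0 → 1 → -1 → 2 → -2 → 3 → -3 → 4 → -4

Answer: -4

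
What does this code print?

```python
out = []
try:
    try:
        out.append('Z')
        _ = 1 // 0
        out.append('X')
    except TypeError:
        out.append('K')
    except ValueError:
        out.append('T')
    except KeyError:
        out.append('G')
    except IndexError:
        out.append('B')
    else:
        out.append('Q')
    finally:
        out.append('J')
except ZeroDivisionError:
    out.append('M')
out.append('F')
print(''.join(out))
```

Execution trace: 'Z' (try body) → 'J' (finally) → 'M' (outer except ZeroDivisionError) → 'F' (after the try/except). Output: ZJMF

Answer: ZJMF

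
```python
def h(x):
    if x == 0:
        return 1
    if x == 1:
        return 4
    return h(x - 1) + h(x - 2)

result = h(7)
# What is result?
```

Build up from base cases: h(0)=1, h(1)=4, h(2)=5, h(3)=9, h(4)=14, h(5)=23, h(6)=37, ..., h(7)=60

Answer: 60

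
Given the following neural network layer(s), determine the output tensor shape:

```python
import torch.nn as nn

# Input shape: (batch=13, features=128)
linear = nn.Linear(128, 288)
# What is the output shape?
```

Input: (13, 128) -> Output: (13, 288)

Answer: (13, 288)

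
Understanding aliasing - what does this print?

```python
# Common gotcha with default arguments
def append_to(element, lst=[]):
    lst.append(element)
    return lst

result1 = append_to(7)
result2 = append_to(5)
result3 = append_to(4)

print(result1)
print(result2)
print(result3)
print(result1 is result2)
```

Key concept: mutable default argument gotcha.
Step by step:
`result1 = append_to(7)` → result1 = [7]
`result2 = append_to(5)` → result1 = [7, 5] (same object as result2); result2 = [7, 5] (same object as result1)
`result3 = append_to(4)` → result1 = [7, 5, 4] (same object as result2, result3); result2 = [7, 5, 4] (same object as result1, result3); result3 = [7, 5, 4] (same object as result1, result2)
`print(result1)` → prints [7, 5, 4]
`print(result2)` → prints [7, 5, 4]
`print(result3)` → prints [7, 5, 4]
`print(result1 is result2)` → prints True

Answer:
[7, 5, 4]
[7, 5, 4]
[7, 5, 4]
True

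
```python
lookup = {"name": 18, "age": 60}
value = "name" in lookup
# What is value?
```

Trace:
`lookup = {"name": 18, "age": 60}` → lookup = {'name': 18, 'age': 60}
`value = "name" in lookup` → value = True
So value = True

Answer: True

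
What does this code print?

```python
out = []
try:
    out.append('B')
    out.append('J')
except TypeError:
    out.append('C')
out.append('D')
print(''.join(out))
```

Execution trace: 'B' (try body) → 'J' (try body, no exception) → 'D' (after the try/except). Output: BJD

Answer: BJD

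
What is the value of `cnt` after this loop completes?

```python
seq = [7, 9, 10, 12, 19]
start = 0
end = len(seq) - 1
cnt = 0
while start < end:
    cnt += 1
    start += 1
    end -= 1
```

Iterations until pointers meet (list length 5)
`cnt` takes the values: 0 → 1 → 2

Answer: 2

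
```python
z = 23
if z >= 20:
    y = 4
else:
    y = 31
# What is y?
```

Trace:
`z = 23` → z = 23
`if z >= 20: ...` → z >= 20 is True → y = 4
So y = 4

Answer: 4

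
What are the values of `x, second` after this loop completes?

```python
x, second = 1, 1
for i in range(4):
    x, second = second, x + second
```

Fibonacci: after 4 iterations
`x, second` takes the values: (1, 1) → (1, 2) → (2, 3) → (3, 5) → (5, 8)

Answer: 5, 8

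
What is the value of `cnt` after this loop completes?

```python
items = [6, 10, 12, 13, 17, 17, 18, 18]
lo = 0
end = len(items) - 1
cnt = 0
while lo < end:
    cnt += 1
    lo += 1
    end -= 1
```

Iterations until pointers meet (list length 8)
`cnt` takes the values: 0 → 1 → 2 → 3 → 4

Answer: 4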